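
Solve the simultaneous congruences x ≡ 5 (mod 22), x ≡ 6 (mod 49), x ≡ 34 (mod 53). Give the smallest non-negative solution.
The moduli 22, 49, 53 are pairwise coprime, so by the CRT there is a unique solution mod 22·49·53 = 57134.
Solve by successive substitution. Start with x ≡ 5 (mod 22).
  Combine with x ≡ 6 (mod 49): write x = 5 + 22·t and require 5 + 22·t ≡ 6 (mod 49), i.e. 22·t ≡ 6 − 5 ≡ 1 (mod 49). Since 22^(−1) ≡ 29 (mod 49), t ≡ 29·1 ≡ 29 (mod 49). So x ≡ 5 + 22·29 = 643 (mod 1078).
  Combine with x ≡ 34 (mod 53): write x = 643 + 1078·t and require 643 + 1078·t ≡ 34 (mod 53), i.e. 1078·t ≡ 34 − 643 ≡ 27 (mod 53). Since 1078^(−1) ≡ 3 (mod 53) (1078 ≡ 18 (mod 53)), t ≡ 3·27 ≡ 28 (mod 53). So x ≡ 643 + 1078·28 = 30827 (mod 57134).
Unique solution in [0, 57134): x = 30827.

Final answer: x ≡ 30827 (mod 57134); the representative in [0, 57134) is 30827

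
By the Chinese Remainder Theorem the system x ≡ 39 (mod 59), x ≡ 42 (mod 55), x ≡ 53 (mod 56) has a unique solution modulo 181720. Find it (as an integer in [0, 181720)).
x ≡ 2517 (mod 181720); the representative in [0, 181720) is 2517

The moduli 59, 55, 56 are pairwise coprime, so by the CRT there is a unique solution mod 59·55·56 = 181720.
Solve by successive substitution. Start with x ≡ 39 (mod 59).
  Combine with x ≡ 42 (mod 55): write x = 39 + 59·t and require 39 + 59·t ≡ 42 (mod 55), i.e. 59·t ≡ 42 − 39 ≡ 3 (mod 55). Since 59^(−1) ≡ 14 (mod 55) (59 ≡ 4 (mod 55)), t ≡ 14·3 ≡ 42 (mod 55). So x ≡ 39 + 59·42 = 2517 (mod 3245).
  Combine with x ≡ 53 (mod 56): write x = 2517 + 3245·t and require 2517 + 3245·t ≡ 53 (mod 56), i.e. 3245·t ≡ 53 − 2517 ≡ 0 (mod 56). Since 3245^(−1) ≡ 37 (mod 56) (3245 ≡ 53 (mod 56)), t ≡ 37·0 ≡ 0 (mod 56). So x ≡ 2517 + 3245·0 = 2517 (mod 181720).
Unique solution in [0, 181720): x = 2517.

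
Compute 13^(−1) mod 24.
13^(−1) ≡ 13 (mod 24)

Apply the extended Euclidean algorithm to (24, 13), tracking rows (r, s, t) with s·24 + t·13 = r. Each division r_prev = q·r_cur + r_new produces the new row as (previous row) − q·(current row):
  row A: (24, 1, 0)   [1·24 + 0·13 = 24]
  row B: (13, 0, 1)   [0·24 + 1·13 = 13]
  24 = 1·13 + 11   → row C = row A − 1·row B = (11, 1, −1)   [check: 1·24 − 1·13 = 11]
  13 = 1·11 + 2   → row D = row B − 1·row C = (2, −1, 2)   [check: −1·24 + 2·13 = 2]
  11 = 5·2 + 1   → row E = row C − 5·row D = (1, 6, −11)   [check: 6·24 − 11·13 = 1]
  2 = 2·1 + 0   → remainder 0, stop. gcd = 1 (last nonzero row E).
The gcd is 1, so 13 is invertible mod 24. The last nonzero row gives 6·24 − 11·13 = 1, so t = −11. So 13^(−1) ≡ −11 ≡ 13 (mod 24). Verify: 13 · 13 = 169 ≡ 1 (mod 24). ✓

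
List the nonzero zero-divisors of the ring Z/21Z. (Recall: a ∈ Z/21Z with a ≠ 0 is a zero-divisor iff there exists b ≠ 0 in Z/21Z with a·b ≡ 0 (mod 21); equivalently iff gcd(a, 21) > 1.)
An element a ∈ Z/21Z (with a ≠ 0) is a zero-divisor iff gcd(a, 21) > 1 (because a is a unit precisely when gcd(a, n) = 1, and in Z/nZ every nonzero, non-unit element is a zero-divisor). Scan a = 1, ..., 20 and keep those with gcd(a, 21) > 1:
  gcd(3, 21) = 3, gcd(6, 21) = 3, gcd(7, 21) = 7, gcd(9, 21) = 3, gcd(12, 21) = 3, gcd(14, 21) = 7, gcd(15, 21) = 3, gcd(18, 21) = 3.
All other a ∈ {1, ..., 20} have gcd(a, 21) = 1 and are units. So the nonzero zero-divisors are exactly the 8 values of a appearing in this scan.

Final answer: nonzero zero-divisors of Z/21Z = {3, 6, 7, 9, 12, 14, 15, 18}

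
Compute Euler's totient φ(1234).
φ(1234) = 616

φ is multiplicative, with φ(p^e) = p^e − p^(e−1). Factorise 1234 = 2 · 617. Then
  φ(1234) = (2 − 1) · (617 − 1) = 1 · 616 = 616.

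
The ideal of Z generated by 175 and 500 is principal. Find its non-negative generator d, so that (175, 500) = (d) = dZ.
(175, 500) = (25); d = 25

In the PID Z, (a, b) is generated by gcd(a, b). Compute gcd(500, 175) with the extended Euclidean algorithm, tracking rows (r, s, t) with s·500 + t·175 = r:
  row A: (500, 1, 0)   [1·500 + 0·175 = 500]
  row B: (175, 0, 1)   [0·500 + 1·175 = 175]
  500 = 2·175 + 150   → row C = row A − 2·row B = (150, 1, −2)   [check: 1·500 − 2·175 = 150]
  175 = 1·150 + 25   → row D = row B − 1·row C = (25, −1, 3)   [check: −1·500 + 3·175 = 25]
  150 = 6·25 + 0   → remainder 0, stop. gcd = 25 (last nonzero row D).
So gcd(175, 500) = 25, with Bézout identity −1·500 + 3·175 = 25. Containment (⊇): the Bézout identity exhibits 25 as an element of (175, 500), giving (25) ⊆ (175, 500). Containment (⊆): since 25 | 175 and 25 | 500 (175 = 25·7, 500 = 25·20), every Z-linear combination of 175 and 500 is divisible by 25, so (175, 500) ⊆ (25). Therefore (175, 500) = (25), d = 25.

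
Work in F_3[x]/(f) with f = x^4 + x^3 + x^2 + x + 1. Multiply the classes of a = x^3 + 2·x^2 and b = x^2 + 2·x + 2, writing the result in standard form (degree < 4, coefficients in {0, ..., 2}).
a · b ≡ 2·x^3 + 2·x (mod f(x))

Multiply as integer polynomials: a · b = x^5 + 4·x^4 + 6·x^3 + 4·x^2. Reducing coefficients mod 3: a · b ≡ x^5 + x^4 + x^2. Now divide by f(x) = x^4 + x^3 + x^2 + x + 1 in F_3[x], eliminating the leading term at each step:
  leading term x^5: subtract (x)·f(x) = x^5 + x^4 + x^3 + x^2 + x, leaving 2·x^3 + 2·x (coefficients mod 3)
The degree is now < 4, so this is the remainder. Hence a · b ≡ 2·x^3 + 2·x in F_3[x]/(f).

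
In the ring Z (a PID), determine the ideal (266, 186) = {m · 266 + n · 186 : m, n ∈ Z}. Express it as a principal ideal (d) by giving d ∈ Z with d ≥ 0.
In the PID Z, (a, b) is generated by gcd(a, b). Compute gcd(266, 186) with the extended Euclidean algorithm, tracking rows (r, s, t) with s·266 + t·186 = r:
  row A: (266, 1, 0)   [1·266 + 0·186 = 266]
  row B: (186, 0, 1)   [0·266 + 1·186 = 186]
  266 = 1·186 + 80   → row C = row A − 1·row B = (80, 1, −1)   [check: 1·266 − 1·186 = 80]
  186 = 2·80 + 26   → row D = row B − 2·row C = (26, −2, 3)   [check: −2·266 + 3·186 = 26]
  80 = 3·26 + 2   → row E = row C − 3·row D = (2, 7, −10)   [check: 7·266 − 10·186 = 2]
  26 = 13·2 + 0   → remainder 0, stop. gcd = 2 (last nonzero row E).
So gcd(266, 186) = 2, with Bézout identity 7·266 − 10·186 = 2. Containment (⊇): the Bézout identity exhibits 2 as an element of (266, 186), giving (2) ⊆ (266, 186). Containment (⊆): since 2 | 266 and 2 | 186 (266 = 2·133, 186 = 2·93), every Z-linear combination of 266 and 186 is divisible by 2, so (266, 186) ⊆ (2). Therefore (266, 186) = (2), d = 2.

Final answer: (266, 186) = (2); d = 2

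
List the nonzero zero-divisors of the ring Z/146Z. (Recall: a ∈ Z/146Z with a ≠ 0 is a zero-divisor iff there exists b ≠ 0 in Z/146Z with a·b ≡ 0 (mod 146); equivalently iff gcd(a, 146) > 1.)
nonzero zero-divisors of Z/146Z = {2, 4, 6, 8, 10, 12, 14, 16, 18, 20, 22, 24, 26, 28, 30, 32, 34, 36, 38, 40, 42, 44, 46, 48, 50, 52, 54, 56, 58, 60, 62, 64, 66, 68, 70, 72, 73, 74, 76, 78, 80, 82, 84, 86, 88, 90, 92, 94, 96, 98, 100, 102, 104, 106, 108, 110, 112, 114, 116, 118, 120, 122, 124, 126, 128, 130, 132, 134, 136, 138, 140, 142, 144}

An element a ∈ Z/146Z (with a ≠ 0) is a zero-divisor iff gcd(a, 146) > 1 (because a is a unit precisely when gcd(a, n) = 1, and in Z/nZ every nonzero, non-unit element is a zero-divisor). Scan a = 1, ..., 145 and keep those with gcd(a, 146) > 1:
  gcd(2, 146) = 2, gcd(4, 146) = 2, gcd(6, 146) = 2, gcd(8, 146) = 2, gcd(10, 146) = 2, gcd(12, 146) = 2, gcd(14, 146) = 2, gcd(16, 146) = 2, gcd(18, 146) = 2, gcd(20, 146) = 2, gcd(22, 146) = 2, gcd(24, 146) = 2, gcd(26, 146) = 2, gcd(28, 146) = 2, gcd(30, 146) = 2, gcd(32, 146) = 2, gcd(34, 146) = 2, gcd(36, 146) = 2, gcd(38, 146) = 2, gcd(40, 146) = 2, gcd(42, 146) = 2, gcd(44, 146) = 2, gcd(46, 146) = 2, gcd(48, 146) = 2, gcd(50, 146) = 2, gcd(52, 146) = 2, gcd(54, 146) = 2, gcd(56, 146) = 2, gcd(58, 146) = 2, gcd(60, 146) = 2, gcd(62, 146) = 2, gcd(64, 146) = 2, gcd(66, 146) = 2, gcd(68, 146) = 2, gcd(70, 146) = 2, gcd(72, 146) = 2, gcd(73, 146) = 73, gcd(74, 146) = 2, gcd(76, 146) = 2, gcd(78, 146) = 2, gcd(80, 146) = 2, gcd(82, 146) = 2, gcd(84, 146) = 2, gcd(86, 146) = 2, gcd(88, 146) = 2, gcd(90, 146) = 2, gcd(92, 146) = 2, gcd(94, 146) = 2, gcd(96, 146) = 2, gcd(98, 146) = 2, gcd(100, 146) = 2, gcd(102, 146) = 2, gcd(104, 146) = 2, gcd(106, 146) = 2, gcd(108, 146) = 2, gcd(110, 146) = 2, gcd(112, 146) = 2, gcd(114, 146) = 2, gcd(116, 146) = 2, gcd(118, 146) = 2, gcd(120, 146) = 2, gcd(122, 146) = 2, gcd(124, 146) = 2, gcd(126, 146) = 2, gcd(128, 146) = 2, gcd(130, 146) = 2, gcd(132, 146) = 2, gcd(134, 146) = 2, gcd(136, 146) = 2, gcd(138, 146) = 2, gcd(140, 146) = 2, gcd(142, 146) = 2, gcd(144, 146) = 2.
All other a ∈ {1, ..., 145} have gcd(a, 146) = 1 and are units. So the nonzero zero-divisors are exactly the 73 values of a appearing in this scan.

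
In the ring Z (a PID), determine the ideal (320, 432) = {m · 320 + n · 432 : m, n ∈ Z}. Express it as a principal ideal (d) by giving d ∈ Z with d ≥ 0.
In the PID Z, (a, b) is generated by gcd(a, b). Compute gcd(432, 320) with the extended Euclidean algorithm, tracking rows (r, s, t) with s·432 + t·320 = r:
  row A: (432, 1, 0)   [1·432 + 0·320 = 432]
  row B: (320, 0, 1)   [0·432 + 1·320 = 320]
  432 = 1·320 + 112   → row C = row A − 1·row B = (112, 1, −1)   [check: 1·432 − 1·320 = 112]
  320 = 2·112 + 96   → row D = row B − 2·row C = (96, −2, 3)   [check: −2·432 + 3·320 = 96]
  112 = 1·96 + 16   → row E = row C − 1·row D = (16, 3, −4)   [check: 3·432 − 4·320 = 16]
  96 = 6·16 + 0   → remainder 0, stop. gcd = 16 (last nonzero row E).
So gcd(320, 432) = 16, with Bézout identity 3·432 − 4·320 = 16. Containment (⊇): the Bézout identity exhibits 16 as an element of (320, 432), giving (16) ⊆ (320, 432). Containment (⊆): since 16 | 320 and 16 | 432 (320 = 16·20, 432 = 16·27), every Z-linear combination of 320 and 432 is divisible by 16, so (320, 432) ⊆ (16). Therefore (320, 432) = (16), d = 16.

Final answer: (320, 432) = (16); d = 16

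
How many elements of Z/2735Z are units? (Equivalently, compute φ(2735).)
Z/2735Z has φ(2735) = 2184 units

An element a ∈ Z/2735Z is a unit iff gcd(a, 2735) = 1, so the number of units is φ(2735). φ is multiplicative, with φ(p^e) = p^e − p^(e−1). Factorise 2735 = 5 · 547. Then
  φ(2735) = (5 − 1) · (547 − 1) = 4 · 546 = 2184.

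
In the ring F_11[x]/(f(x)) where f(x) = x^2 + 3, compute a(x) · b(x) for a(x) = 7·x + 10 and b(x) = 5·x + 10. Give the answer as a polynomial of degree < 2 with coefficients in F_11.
a · b ≡ 10·x + 6 (mod f(x))

Multiply as integer polynomials: a · b = 35·x^2 + 120·x + 100. Reducing coefficients mod 11: a · b ≡ 2·x^2 + 10·x + 1. Now divide by f(x) = x^2 + 3 in F_11[x], eliminating the leading term at each step:
  leading term 2·x^2: subtract (2)·f(x) = 2·x^2 + 6, leaving 10·x + 6 (coefficients mod 11)
The degree is now < 2, so this is the remainder. Hence a · b ≡ 10·x + 6 in F_11[x]/(f).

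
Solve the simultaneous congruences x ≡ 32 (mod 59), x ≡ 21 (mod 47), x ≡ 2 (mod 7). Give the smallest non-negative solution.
The moduli 59, 47, 7 are pairwise coprime, so by the CRT there is a unique solution mod 59·47·7 = 19411.
Solve by successive substitution. Start with x ≡ 32 (mod 59).
  Combine with x ≡ 21 (mod 47): write x = 32 + 59·t and require 32 + 59·t ≡ 21 (mod 47), i.e. 59·t ≡ 21 − 32 ≡ 36 (mod 47). Since 59^(−1) ≡ 4 (mod 47) (59 ≡ 12 (mod 47)), t ≡ 4·36 ≡ 3 (mod 47). So x ≡ 32 + 59·3 = 209 (mod 2773).
  Combine with x ≡ 2 (mod 7): write x = 209 + 2773·t and require 209 + 2773·t ≡ 2 (mod 7), i.e. 2773·t ≡ 2 − 209 ≡ 3 (mod 7). Since 2773^(−1) ≡ 1 (mod 7) (2773 ≡ 1 (mod 7)), t ≡ 1·3 ≡ 3 (mod 7). So x ≡ 209 + 2773·3 = 8528 (mod 19411).
Unique solution in [0, 19411): x = 8528.

Final answer: x ≡ 8528 (mod 19411); the representative in [0, 19411) is 8528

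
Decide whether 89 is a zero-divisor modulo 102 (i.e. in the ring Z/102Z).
gcd(89, 102) = 1, so 89 is a unit in Z/102Z (it has a multiplicative inverse). A unit cannot be a zero-divisor: if 89·b ≡ 0 then multiplying both sides by 89^(−1) gives b ≡ 0. So 89 is not a zero-divisor.

Final answer: NO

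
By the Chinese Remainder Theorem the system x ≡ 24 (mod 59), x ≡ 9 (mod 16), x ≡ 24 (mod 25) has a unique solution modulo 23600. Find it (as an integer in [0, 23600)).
x ≡ 16249 (mod 23600); the representative in [0, 23600) is 16249

The moduli 59, 16, 25 are pairwise coprime, so by the CRT there is a unique solution mod 59·16·25 = 23600.
Solve by successive substitution. Start with x ≡ 24 (mod 59).
  Combine with x ≡ 9 (mod 16): write x = 24 + 59·t and require 24 + 59·t ≡ 9 (mod 16), i.e. 59·t ≡ 9 − 24 ≡ 1 (mod 16). Since 59^(−1) ≡ 3 (mod 16) (59 ≡ 11 (mod 16)), t ≡ 3·1 ≡ 3 (mod 16). So x ≡ 24 + 59·3 = 201 (mod 944).
  Combine with x ≡ 24 (mod 25): write x = 201 + 944·t and require 201 + 944·t ≡ 24 (mod 25), i.e. 944·t ≡ 24 − 201 ≡ 23 (mod 25). Since 944^(−1) ≡ 4 (mod 25) (944 ≡ 19 (mod 25)), t ≡ 4·23 ≡ 17 (mod 25). So x ≡ 201 + 944·17 = 16249 (mod 23600).
Unique solution in [0, 23600): x = 16249.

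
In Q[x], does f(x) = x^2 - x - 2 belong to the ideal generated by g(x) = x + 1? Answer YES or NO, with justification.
In Q[x] the ideal (g) consists of all multiples of g, so f ∈ (g) iff g | f, i.e. iff the remainder of f on division by g is 0. Divide f by g (g is monic, so eliminate the leading term of the running remainder at each step):
  leading term x^2: subtract (x)·g(x) = x^2 + x, leaving -2·x - 2
  leading term -2·x: subtract (-2)·g(x) = -2·x - 2, leaving 0
The remainder is 0, so f(x) = g(x) · h(x) with h(x) = x - 2. Hence g | f, i.e. f ∈ (g).

Final answer: YES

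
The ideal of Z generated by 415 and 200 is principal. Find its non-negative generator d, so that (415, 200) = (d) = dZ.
(415, 200) = (5); d = 5

In the PID Z, (a, b) is generated by gcd(a, b). Compute gcd(415, 200) with the extended Euclidean algorithm, tracking rows (r, s, t) with s·415 + t·200 = r:
  row A: (415, 1, 0)   [1·415 + 0·200 = 415]
  row B: (200, 0, 1)   [0·415 + 1·200 = 200]
  415 = 2·200 + 15   → row C = row A − 2·row B = (15, 1, −2)   [check: 1·415 − 2·200 = 15]
  200 = 13·15 + 5   → row D = row B − 13·row C = (5, −13, 27)   [check: −13·415 + 27·200 = 5]
  15 = 3·5 + 0   → remainder 0, stop. gcd = 5 (last nonzero row D).
So gcd(415, 200) = 5, with Bézout identity −13·415 + 27·200 = 5. Containment (⊇): the Bézout identity exhibits 5 as an element of (415, 200), giving (5) ⊆ (415, 200). Containment (⊆): since 5 | 415 and 5 | 200 (415 = 5·83, 200 = 5·40), every Z-linear combination of 415 and 200 is divisible by 5, so (415, 200) ⊆ (5). Therefore (415, 200) = (5), d = 5.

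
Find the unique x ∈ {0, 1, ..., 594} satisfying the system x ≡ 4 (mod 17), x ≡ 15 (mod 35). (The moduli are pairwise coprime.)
The moduli 17, 35 are pairwise coprime, so by the CRT there is a unique solution mod 17·35 = 595.
Solve by successive substitution. Start with x ≡ 4 (mod 17).
  Combine with x ≡ 15 (mod 35): write x = 4 + 17·t and require 4 + 17·t ≡ 15 (mod 35), i.e. 17·t ≡ 15 − 4 ≡ 11 (mod 35). Since 17^(−1) ≡ 33 (mod 35), t ≡ 33·11 ≡ 13 (mod 35). So x ≡ 4 + 17·13 = 225 (mod 595).
Unique solution in [0, 595): x = 225.

Final answer: x ≡ 225 (mod 595); the representative in [0, 595) is 225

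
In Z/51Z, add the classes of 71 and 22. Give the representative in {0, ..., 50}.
42

Reduce the summands first: 71 ≡ 20 (mod 51), so 71 + 22 ≡ 20 + 22 (mod 51). 20 + 22 = 42; 42 = 0·51 + 42, so (71 + 22) mod 51 = 42.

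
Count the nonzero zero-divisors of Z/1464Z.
Z/1464Z has 983 nonzero zero-divisors

In Z/1464Z each nonzero element is either a unit (gcd with 1464 is 1) or a zero-divisor (gcd > 1). The number of units is φ(1464): factorise 1464 = 2^3 · 3 · 61, so φ(1464) = (2^3 − 2^2) · (3 − 1) · (61 − 1) = 4 · 2 · 60 = 480. The nonzero elements number 1464 − 1 = 1463. Hence the nonzero zero-divisors number 1463 − 480 = 983.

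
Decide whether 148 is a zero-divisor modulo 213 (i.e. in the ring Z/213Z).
gcd(148, 213) = 1, so 148 is a unit in Z/213Z (it has a multiplicative inverse). A unit cannot be a zero-divisor: if 148·b ≡ 0 then multiplying both sides by 148^(−1) gives b ≡ 0. So 148 is not a zero-divisor.

Final answer: NO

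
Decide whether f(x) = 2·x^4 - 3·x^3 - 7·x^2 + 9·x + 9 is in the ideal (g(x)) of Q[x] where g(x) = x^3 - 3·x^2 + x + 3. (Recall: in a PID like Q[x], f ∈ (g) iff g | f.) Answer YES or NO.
YES

In Q[x] the ideal (g) consists of all multiples of g, so f ∈ (g) iff g | f, i.e. iff the remainder of f on division by g is 0. Divide f by g (g is monic, so eliminate the leading term of the running remainder at each step):
  leading term 2·x^4: subtract (2·x)·g(x) = 2·x^4 - 6·x^3 + 2·x^2 + 6·x, leaving 3·x^3 - 9·x^2 + 3·x + 9
  leading term 3·x^3: subtract (3)·g(x) = 3·x^3 - 9·x^2 + 3·x + 9, leaving 0
The remainder is 0, so f(x) = g(x) · h(x) with h(x) = 2·x + 3. Hence g | f, i.e. f ∈ (g).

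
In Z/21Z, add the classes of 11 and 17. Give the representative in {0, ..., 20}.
Both summands are already reduced mod 21. 11 + 17 = 28; 28 = 1·21 + 7, so (11 + 17) mod 21 = 7.

Final answer: 7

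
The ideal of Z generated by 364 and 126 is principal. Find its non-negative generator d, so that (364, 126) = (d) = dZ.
(364, 126) = (14); d = 14

In the PID Z, (a, b) is generated by gcd(a, b). Compute gcd(364, 126) with the extended Euclidean algorithm, tracking rows (r, s, t) with s·364 + t·126 = r:
  row A: (364, 1, 0)   [1·364 + 0·126 = 364]
  row B: (126, 0, 1)   [0·364 + 1·126 = 126]
  364 = 2·126 + 112   → row C = row A − 2·row B = (112, 1, −2)   [check: 1·364 − 2·126 = 112]
  126 = 1·112 + 14   → row D = row B − 1·row C = (14, −1, 3)   [check: −1·364 + 3·126 = 14]
  112 = 8·14 + 0   → remainder 0, stop. gcd = 14 (last nonzero row D).
So gcd(364, 126) = 14, with Bézout identity −1·364 + 3·126 = 14. Containment (⊇): the Bézout identity exhibits 14 as an element of (364, 126), giving (14) ⊆ (364, 126). Containment (⊆): since 14 | 364 and 14 | 126 (364 = 14·26, 126 = 14·9), every Z-linear combination of 364 and 126 is divisible by 14, so (364, 126) ⊆ (14). Therefore (364, 126) = (14), d = 14.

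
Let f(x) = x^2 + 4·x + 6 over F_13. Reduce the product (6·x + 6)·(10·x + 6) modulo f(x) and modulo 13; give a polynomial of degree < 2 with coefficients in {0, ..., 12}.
Multiply as integer polynomials: a · b = 60·x^2 + 96·x + 36. Reducing coefficients mod 13: a · b ≡ 8·x^2 + 5·x + 10. Now divide by f(x) = x^2 + 4·x + 6 in F_13[x], eliminating the leading term at each step:
  leading term 8·x^2: subtract (8)·f(x) = 8·x^2 + 6·x + 9, leaving 12·x + 1 (coefficients mod 13)
The degree is now < 2, so this is the remainder. Hence a · b ≡ 12·x + 1 in F_13[x]/(f).

Final answer: a · b ≡ 12·x + 1 (mod f(x))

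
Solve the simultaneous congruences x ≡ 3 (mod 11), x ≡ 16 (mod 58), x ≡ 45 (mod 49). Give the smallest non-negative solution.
x ≡ 1466 (mod 31262); the representative in [0, 31262) is 1466

The moduli 11, 58, 49 are pairwise coprime, so by the CRT there is a unique solution mod 11·58·49 = 31262.
Solve by successive substitution. Start with x ≡ 3 (mod 11).
  Combine with x ≡ 16 (mod 58): write x = 3 + 11·t and require 3 + 11·t ≡ 16 (mod 58), i.e. 11·t ≡ 16 − 3 ≡ 13 (mod 58). Since 11^(−1) ≡ 37 (mod 58), t ≡ 37·13 ≡ 17 (mod 58). So x ≡ 3 + 11·17 = 190 (mod 638).
  Combine with x ≡ 45 (mod 49): write x = 190 + 638·t and require 190 + 638·t ≡ 45 (mod 49), i.e. 638·t ≡ 45 − 190 ≡ 2 (mod 49). Since 638^(−1) ≡ 1 (mod 49) (638 ≡ 1 (mod 49)), t ≡ 1·2 ≡ 2 (mod 49). So x ≡ 190 + 638·2 = 1466 (mod 31262).
Unique solution in [0, 31262): x = 1466.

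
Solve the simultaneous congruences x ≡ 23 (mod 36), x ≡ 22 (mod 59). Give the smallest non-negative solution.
x ≡ 671 (mod 2124); the representative in [0, 2124) is 671

The moduli 36, 59 are pairwise coprime, so by the CRT there is a unique solution mod 36·59 = 2124.
Solve by successive substitution. Start with x ≡ 23 (mod 36).
  Combine with x ≡ 22 (mod 59): write x = 23 + 36·t and require 23 + 36·t ≡ 22 (mod 59), i.e. 36·t ≡ 22 − 23 ≡ 58 (mod 59). Since 36^(−1) ≡ 41 (mod 59), t ≡ 41·58 ≡ 18 (mod 59). So x ≡ 23 + 36·18 = 671 (mod 2124).
Unique solution in [0, 2124): x = 671.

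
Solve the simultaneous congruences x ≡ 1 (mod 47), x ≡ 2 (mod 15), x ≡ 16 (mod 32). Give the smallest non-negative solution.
x ≡ 16592 (mod 22560); the representative in [0, 22560) is 16592

The moduli 47, 15, 32 are pairwise coprime, so by the CRT there is a unique solution mod 47·15·32 = 22560.
Solve by successive substitution. Start with x ≡ 1 (mod 47).
  Combine with x ≡ 2 (mod 15): write x = 1 + 47·t and require 1 + 47·t ≡ 2 (mod 15), i.e. 47·t ≡ 2 − 1 ≡ 1 (mod 15). Since 47^(−1) ≡ 8 (mod 15) (47 ≡ 2 (mod 15)), t ≡ 8·1 ≡ 8 (mod 15). So x ≡ 1 + 47·8 = 377 (mod 705).
  Combine with x ≡ 16 (mod 32): write x = 377 + 705·t and require 377 + 705·t ≡ 16 (mod 32), i.e. 705·t ≡ 16 − 377 ≡ 23 (mod 32). Since 705^(−1) ≡ 1 (mod 32) (705 ≡ 1 (mod 32)), t ≡ 1·23 ≡ 23 (mod 32). So x ≡ 377 + 705·23 = 16592 (mod 22560).
Unique solution in [0, 22560): x = 16592.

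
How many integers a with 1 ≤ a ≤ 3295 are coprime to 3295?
2632

The number of a ∈ {1, ..., 3295} with gcd(a, 3295) = 1 is by definition Euler's totient φ(3295). φ is multiplicative, with φ(p^e) = p^e − p^(e−1). Factorise 3295 = 5 · 659. Then
  φ(3295) = (5 − 1) · (659 − 1) = 4 · 658 = 2632.
So there are 2632 such integers.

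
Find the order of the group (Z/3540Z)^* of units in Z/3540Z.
(Z/3540Z)^* consists of the classes a with gcd(a, 3540) = 1, so its order is φ(3540). φ is multiplicative, with φ(p^e) = p^e − p^(e−1). Factorise 3540 = 2^2 · 3 · 5 · 59. Then
  φ(3540) = (2^2 − 2^1) · (3 − 1) · (5 − 1) · (59 − 1) = 2 · 2 · 4 · 58 = 928.
Thus |(Z/3540Z)^*| = 928.

Final answer: |(Z/3540Z)^*| = 928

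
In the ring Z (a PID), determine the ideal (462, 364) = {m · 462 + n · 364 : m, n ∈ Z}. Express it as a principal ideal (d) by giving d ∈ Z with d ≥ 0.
(462, 364) = (14); d = 14

In the PID Z, (a, b) is generated by gcd(a, b). Compute gcd(462, 364) with the extended Euclidean algorithm, tracking rows (r, s, t) with s·462 + t·364 = r:
  row A: (462, 1, 0)   [1·462 + 0·364 = 462]
  row B: (364, 0, 1)   [0·462 + 1·364 = 364]
  462 = 1·364 + 98   → row C = row A − 1·row B = (98, 1, −1)   [check: 1·462 − 1·364 = 98]
  364 = 3·98 + 70   → row D = row B − 3·row C = (70, −3, 4)   [check: −3·462 + 4·364 = 70]
  98 = 1·70 + 28   → row E = row C − 1·row D = (28, 4, −5)   [check: 4·462 − 5·364 = 28]
  70 = 2·28 + 14   → row F = row D − 2·row E = (14, −11, 14)   [check: −11·462 + 14·364 = 14]
  28 = 2·14 + 0   → remainder 0, stop. gcd = 14 (last nonzero row F).
So gcd(462, 364) = 14, with Bézout identity −11·462 + 14·364 = 14. Containment (⊇): the Bézout identity exhibits 14 as an element of (462, 364), giving (14) ⊆ (462, 364). Containment (⊆): since 14 | 462 and 14 | 364 (462 = 14·33, 364 = 14·26), every Z-linear combination of 462 and 364 is divisible by 14, so (462, 364) ⊆ (14). Therefore (462, 364) = (14), d = 14.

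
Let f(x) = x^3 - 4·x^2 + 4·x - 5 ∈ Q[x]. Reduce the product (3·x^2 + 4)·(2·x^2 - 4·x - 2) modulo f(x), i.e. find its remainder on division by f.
a · b ≡ 26·x^2 - 34·x + 52 (mod f(x))

First multiply in Q[x] without reducing: a · b = 6·x^4 - 12·x^3 + 2·x^2 - 16·x - 8. Now divide by f(x) = x^3 - 4·x^2 + 4·x - 5, eliminating the leading term at each step:
  leading term 6·x^4: subtract (6·x)·f(x) = 6·x^4 - 24·x^3 + 24·x^2 - 30·x, leaving 12·x^3 - 22·x^2 + 14·x - 8
  leading term 12·x^3: subtract (12)·f(x) = 12·x^3 - 48·x^2 + 48·x - 60, leaving 26·x^2 - 34·x + 52
The degree is now < 3, so this is the remainder. Hence a · b ≡ 26·x^2 - 34·x + 52 in Q[x]/(f).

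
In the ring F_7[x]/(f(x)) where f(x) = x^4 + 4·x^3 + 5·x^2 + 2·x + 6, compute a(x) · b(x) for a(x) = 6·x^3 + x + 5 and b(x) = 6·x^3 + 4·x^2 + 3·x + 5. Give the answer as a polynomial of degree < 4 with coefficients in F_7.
a · b ≡ 3·x^3 + 2·x^2 + x + 6 (mod f(x))

Multiply as integer polynomials: a · b = 36·x^6 + 24·x^5 + 24·x^4 + 64·x^3 + 23·x^2 + 20·x + 25. Reducing coefficients mod 7: a · b ≡ x^6 + 3·x^5 + 3·x^4 + x^3 + 2·x^2 + 6·x + 4. Now divide by f(x) = x^4 + 4·x^3 + 5·x^2 + 2·x + 6 in F_7[x], eliminating the leading term at each step:
  leading term x^6: subtract (x^2)·f(x) = x^6 + 4·x^5 + 5·x^4 + 2·x^3 + 6·x^2, leaving 6·x^5 + 5·x^4 + 6·x^3 + 3·x^2 + 6·x + 4 (coefficients mod 7)
  leading term 6·x^5: subtract (6·x)·f(x) = 6·x^5 + 3·x^4 + 2·x^3 + 5·x^2 + x, leaving 2·x^4 + 4·x^3 + 5·x^2 + 5·x + 4 (coefficients mod 7)
  leading term 2·x^4: subtract (2)·f(x) = 2·x^4 + x^3 + 3·x^2 + 4·x + 5, leaving 3·x^3 + 2·x^2 + x + 6 (coefficients mod 7)
The degree is now < 4, so this is the remainder. Hence a · b ≡ 3·x^3 + 2·x^2 + x + 6 in F_7[x]/(f).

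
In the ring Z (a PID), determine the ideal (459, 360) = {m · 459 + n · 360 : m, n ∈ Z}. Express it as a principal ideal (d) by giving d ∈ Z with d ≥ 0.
(459, 360) = (9); d = 9

In the PID Z, (a, b) is generated by gcd(a, b). Compute gcd(459, 360) with the extended Euclidean algorithm, tracking rows (r, s, t) with s·459 + t·360 = r:
  row A: (459, 1, 0)   [1·459 + 0·360 = 459]
  row B: (360, 0, 1)   [0·459 + 1·360 = 360]
  459 = 1·360 + 99   → row C = row A − 1·row B = (99, 1, −1)   [check: 1·459 − 1·360 = 99]
  360 = 3·99 + 63   → row D = row B − 3·row C = (63, −3, 4)   [check: −3·459 + 4·360 = 63]
  99 = 1·63 + 36   → row E = row C − 1·row D = (36, 4, −5)   [check: 4·459 − 5·360 = 36]
  63 = 1·36 + 27   → row F = row D − 1·row E = (27, −7, 9)   [check: −7·459 + 9·360 = 27]
  36 = 1·27 + 9   → row G = row E − 1·row F = (9, 11, −14)   [check: 11·459 − 14·360 = 9]
  27 = 3·9 + 0   → remainder 0, stop. gcd = 9 (last nonzero row G).
So gcd(459, 360) = 9, with Bézout identity 11·459 − 14·360 = 9. Containment (⊇): the Bézout identity exhibits 9 as an element of (459, 360), giving (9) ⊆ (459, 360). Containment (⊆): since 9 | 459 and 9 | 360 (459 = 9·51, 360 = 9·40), every Z-linear combination of 459 and 360 is divisible by 9, so (459, 360) ⊆ (9). Therefore (459, 360) = (9), d = 9.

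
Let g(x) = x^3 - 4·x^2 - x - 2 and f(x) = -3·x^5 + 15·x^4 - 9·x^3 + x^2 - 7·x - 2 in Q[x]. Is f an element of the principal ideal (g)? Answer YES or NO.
In Q[x] the ideal (g) consists of all multiples of g, so f ∈ (g) iff g | f, i.e. iff the remainder of f on division by g is 0. Divide f by g (g is monic, so eliminate the leading term of the running remainder at each step):
  leading term -3·x^5: subtract (-3·x^2)·g(x) = -3·x^5 + 12·x^4 + 3·x^3 + 6·x^2, leaving 3·x^4 - 12·x^3 - 5·x^2 - 7·x - 2
  leading term 3·x^4: subtract (3·x)·g(x) = 3·x^4 - 12·x^3 - 3·x^2 - 6·x, leaving -2·x^2 - x - 2
The remainder r(x) = -2·x^2 - x - 2 ≠ 0 (and deg r < deg g), so g ∤ f, i.e. f ∉ (g).

Final answer: NO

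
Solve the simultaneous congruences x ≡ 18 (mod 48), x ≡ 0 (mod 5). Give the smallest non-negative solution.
The moduli 48, 5 are pairwise coprime, so by the CRT there is a unique solution mod 48·5 = 240.
Solve by successive substitution. Start with x ≡ 18 (mod 48).
  Combine with x ≡ 0 (mod 5): write x = 18 + 48·t and require 18 + 48·t ≡ 0 (mod 5), i.e. 48·t ≡ 0 − 18 ≡ 2 (mod 5). Since 48^(−1) ≡ 2 (mod 5) (48 ≡ 3 (mod 5)), t ≡ 2·2 ≡ 4 (mod 5). So x ≡ 18 + 48·4 = 210 (mod 240).
Unique solution in [0, 240): x = 210.

Final answer: x ≡ 210 (mod 240); the representative in [0, 240) is 210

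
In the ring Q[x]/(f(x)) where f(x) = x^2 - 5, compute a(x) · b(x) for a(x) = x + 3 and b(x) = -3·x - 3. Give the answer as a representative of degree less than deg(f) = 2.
First multiply in Q[x] without reducing: a · b = -3·x^2 - 12·x - 9. Now divide by f(x) = x^2 - 5, eliminating the leading term at each step:
  leading term -3·x^2: subtract (-3)·f(x) = 15 - 3·x^2, leaving -12·x - 24
The degree is now < 2, so this is the remainder. Hence a · b ≡ -12·x - 24 in Q[x]/(f).

Final answer: a · b ≡ -12·x - 24 (mod f(x))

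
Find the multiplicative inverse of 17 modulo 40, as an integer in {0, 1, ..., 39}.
17^(−1) ≡ 33 (mod 40)

Apply the extended Euclidean algorithm to (40, 17), tracking rows (r, s, t) with s·40 + t·17 = r. Each division r_prev = q·r_cur + r_new produces the new row as (previous row) − q·(current row):
  row A: (40, 1, 0)   [1·40 + 0·17 = 40]
  row B: (17, 0, 1)   [0·40 + 1·17 = 17]
  40 = 2·17 + 6   → row C = row A − 2·row B = (6, 1, −2)   [check: 1·40 − 2·17 = 6]
  17 = 2·6 + 5   → row D = row B − 2·row C = (5, −2, 5)   [check: −2·40 + 5·17 = 5]
  6 = 1·5 + 1   → row E = row C − 1·row D = (1, 3, −7)   [check: 3·40 − 7·17 = 1]
  5 = 5·1 + 0   → remainder 0, stop. gcd = 1 (last nonzero row E).
The gcd is 1, so 17 is invertible mod 40. The last nonzero row gives 3·40 − 7·17 = 1, so t = −7. So 17^(−1) ≡ −7 ≡ 33 (mod 40). Verify: 17 · 33 = 561 ≡ 1 (mod 40). ✓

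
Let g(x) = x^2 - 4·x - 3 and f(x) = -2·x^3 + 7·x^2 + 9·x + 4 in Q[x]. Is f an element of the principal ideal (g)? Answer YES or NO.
In Q[x] the ideal (g) consists of all multiples of g, so f ∈ (g) iff g | f, i.e. iff the remainder of f on division by g is 0. Divide f by g (g is monic, so eliminate the leading term of the running remainder at each step):
  leading term -2·x^3: subtract (-2·x)·g(x) = -2·x^3 + 8·x^2 + 6·x, leaving -x^2 + 3·x + 4
  leading term -x^2: subtract (-1)·g(x) = -x^2 + 4·x + 3, leaving 1 - x
The remainder r(x) = 1 - x ≠ 0 (and deg r < deg g), so g ∤ f, i.e. f ∉ (g).

Final answer: NO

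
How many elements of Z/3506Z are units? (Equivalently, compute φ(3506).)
Z/3506Z has φ(3506) = 1752 units

An element a ∈ Z/3506Z is a unit iff gcd(a, 3506) = 1, so the number of units is φ(3506). φ is multiplicative, with φ(p^e) = p^e − p^(e−1). Factorise 3506 = 2 · 1753. Then
  φ(3506) = (2 − 1) · (1753 − 1) = 1 · 1752 = 1752.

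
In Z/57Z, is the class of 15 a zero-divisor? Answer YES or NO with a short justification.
gcd(15, 57) = 3 > 1, so 15 is not a unit in Z/57Z. In Z/nZ every nonzero non-unit is a zero-divisor: explicitly, take b = 57/gcd = 19 ≠ 0 (mod 57); then 15·19 = 285 = 5·57, i.e. 15·19 ≡ 0 (mod 57). So 15 is a zero-divisor.

Final answer: YES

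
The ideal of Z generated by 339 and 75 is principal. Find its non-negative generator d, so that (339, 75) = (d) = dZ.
In the PID Z, (a, b) is generated by gcd(a, b). Compute gcd(339, 75) with the extended Euclidean algorithm, tracking rows (r, s, t) with s·339 + t·75 = r:
  row A: (339, 1, 0)   [1·339 + 0·75 = 339]
  row B: (75, 0, 1)   [0·339 + 1·75 = 75]
  339 = 4·75 + 39   → row C = row A − 4·row B = (39, 1, −4)   [check: 1·339 − 4·75 = 39]
  75 = 1·39 + 36   → row D = row B − 1·row C = (36, −1, 5)   [check: −1·339 + 5·75 = 36]
  39 = 1·36 + 3   → row E = row C − 1·row D = (3, 2, −9)   [check: 2·339 − 9·75 = 3]
  36 = 12·3 + 0   → remainder 0, stop. gcd = 3 (last nonzero row E).
So gcd(339, 75) = 3, with Bézout identity 2·339 − 9·75 = 3. Containment (⊇): the Bézout identity exhibits 3 as an element of (339, 75), giving (3) ⊆ (339, 75). Containment (⊆): since 3 | 339 and 3 | 75 (339 = 3·113, 75 = 3·25), every Z-linear combination of 339 and 75 is divisible by 3, so (339, 75) ⊆ (3). Therefore (339, 75) = (3), d = 3.

Final answer: (339, 75) = (3); d = 3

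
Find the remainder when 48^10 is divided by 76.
28

Use repeated squaring. Binary(10) = 1010. Walk through the bits of the exponent 10 left-to-right: at each bit after the leading one, square the running value, then multiply by 48 if the bit is 1 (always reducing mod 76):
  bit 1 = 1 (leading): start with 48.
  bit 2 = 0: square 48^2 = 2304 ≡ 24 (mod 76).
  bit 3 = 1: square 24^2 = 576 ≡ 44; bit is 1, so multiply 44·48 = 2112 ≡ 60 (mod 76).
  bit 4 = 0: square 60^2 = 3600 ≡ 28 (mod 76).
Final value: 48^10 ≡ 28 (mod 76).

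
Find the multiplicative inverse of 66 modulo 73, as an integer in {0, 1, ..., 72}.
Apply the extended Euclidean algorithm to (73, 66), tracking rows (r, s, t) with s·73 + t·66 = r. Each division r_prev = q·r_cur + r_new produces the new row as (previous row) − q·(current row):
  row A: (73, 1, 0)   [1·73 + 0·66 = 73]
  row B: (66, 0, 1)   [0·73 + 1·66 = 66]
  73 = 1·66 + 7   → row C = row A − 1·row B = (7, 1, −1)   [check: 1·73 − 1·66 = 7]
  66 = 9·7 + 3   → row D = row B − 9·row C = (3, −9, 10)   [check: −9·73 + 10·66 = 3]
  7 = 2·3 + 1   → row E = row C − 2·row D = (1, 19, −21)   [check: 19·73 − 21·66 = 1]
  3 = 3·1 + 0   → remainder 0, stop. gcd = 1 (last nonzero row E).
The gcd is 1, so 66 is invertible mod 73. The last nonzero row gives 19·73 − 21·66 = 1, so t = −21. So 66^(−1) ≡ −21 ≡ 52 (mod 73). Verify: 66 · 52 = 3432 ≡ 1 (mod 73). ✓

Final answer: 66^(−1) ≡ 52 (mod 73)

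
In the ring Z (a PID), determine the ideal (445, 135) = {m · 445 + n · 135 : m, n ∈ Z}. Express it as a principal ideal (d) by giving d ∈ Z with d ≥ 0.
In the PID Z, (a, b) is generated by gcd(a, b). Compute gcd(445, 135) with the extended Euclidean algorithm, tracking rows (r, s, t) with s·445 + t·135 = r:
  row A: (445, 1, 0)   [1·445 + 0·135 = 445]
  row B: (135, 0, 1)   [0·445 + 1·135 = 135]
  445 = 3·135 + 40   → row C = row A − 3·row B = (40, 1, −3)   [check: 1·445 − 3·135 = 40]
  135 = 3·40 + 15   → row D = row B − 3·row C = (15, −3, 10)   [check: −3·445 + 10·135 = 15]
  40 = 2·15 + 10   → row E = row C − 2·row D = (10, 7, −23)   [check: 7·445 − 23·135 = 10]
  15 = 1·10 + 5   → row F = row D − 1·row E = (5, −10, 33)   [check: −10·445 + 33·135 = 5]
  10 = 2·5 + 0   → remainder 0, stop. gcd = 5 (last nonzero row F).
So gcd(445, 135) = 5, with Bézout identity −10·445 + 33·135 = 5. Containment (⊇): the Bézout identity exhibits 5 as an element of (445, 135), giving (5) ⊆ (445, 135). Containment (⊆): since 5 | 445 and 5 | 135 (445 = 5·89, 135 = 5·27), every Z-linear combination of 445 and 135 is divisible by 5, so (445, 135) ⊆ (5). Therefore (445, 135) = (5), d = 5.

Final answer: (445, 135) = (5); d = 5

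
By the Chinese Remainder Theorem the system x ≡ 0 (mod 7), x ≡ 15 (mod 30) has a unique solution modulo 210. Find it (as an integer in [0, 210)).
The moduli 7, 30 are pairwise coprime, so by the CRT there is a unique solution mod 7·30 = 210.
Solve by successive substitution. Start with x ≡ 0 (mod 7).
  Combine with x ≡ 15 (mod 30): write x = 7·t and require 7·t ≡ 15 (mod 30). Since 7^(−1) ≡ 13 (mod 30), t ≡ 13·15 ≡ 15 (mod 30). So x ≡ 7·15 = 105 (mod 210).
Unique solution in [0, 210): x = 105.

Final answer: x ≡ 105 (mod 210); the representative in [0, 210) is 105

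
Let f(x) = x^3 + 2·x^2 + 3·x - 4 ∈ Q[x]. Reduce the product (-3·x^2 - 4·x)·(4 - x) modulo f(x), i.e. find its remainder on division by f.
First multiply in Q[x] without reducing: a · b = 3·x^3 - 8·x^2 - 16·x. Now divide by f(x) = x^3 + 2·x^2 + 3·x - 4, eliminating the leading term at each step:
  leading term 3·x^3: subtract (3)·f(x) = 3·x^3 + 6·x^2 + 9·x - 12, leaving -14·x^2 - 25·x + 12
The degree is now < 3, so this is the remainder. Hence a · b ≡ -14·x^2 - 25·x + 12 in Q[x]/(f).

Final answer: a · b ≡ -14·x^2 - 25·x + 12 (mod f(x))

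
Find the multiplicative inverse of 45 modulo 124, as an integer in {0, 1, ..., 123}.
45^(−1) ≡ 113 (mod 124)

Apply the extended Euclidean algorithm to (124, 45), tracking rows (r, s, t) with s·124 + t·45 = r. Each division r_prev = q·r_cur + r_new produces the new row as (previous row) − q·(current row):
  row A: (124, 1, 0)   [1·124 + 0·45 = 124]
  row B: (45, 0, 1)   [0·124 + 1·45 = 45]
  124 = 2·45 + 34   → row C = row A − 2·row B = (34, 1, −2)   [check: 1·124 − 2·45 = 34]
  45 = 1·34 + 11   → row D = row B − 1·row C = (11, −1, 3)   [check: −1·124 + 3·45 = 11]
  34 = 3·11 + 1   → row E = row C − 3·row D = (1, 4, −11)   [check: 4·124 − 11·45 = 1]
  11 = 11·1 + 0   → remainder 0, stop. gcd = 1 (last nonzero row E).
The gcd is 1, so 45 is invertible mod 124. The last nonzero row gives 4·124 − 11·45 = 1, so t = −11. So 45^(−1) ≡ −11 ≡ 113 (mod 124). Verify: 45 · 113 = 5085 ≡ 1 (mod 124). ✓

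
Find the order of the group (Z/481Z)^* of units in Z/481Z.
|(Z/481Z)^*| = 432

(Z/481Z)^* consists of the classes a with gcd(a, 481) = 1, so its order is φ(481). φ is multiplicative, with φ(p^e) = p^e − p^(e−1). Factorise 481 = 13 · 37. Then
  φ(481) = (13 − 1) · (37 − 1) = 12 · 36 = 432.
Thus |(Z/481Z)^*| = 432.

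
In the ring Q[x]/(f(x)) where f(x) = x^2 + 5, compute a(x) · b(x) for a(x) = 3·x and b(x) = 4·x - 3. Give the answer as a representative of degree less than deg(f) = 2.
a · b ≡ -9·x - 60 (mod f(x))

First multiply in Q[x] without reducing: a · b = 12·x^2 - 9·x. Now divide by f(x) = x^2 + 5, eliminating the leading term at each step:
  leading term 12·x^2: subtract (12)·f(x) = 12·x^2 + 60, leaving -9·x - 60
The degree is now < 2, so this is the remainder. Hence a · b ≡ -9·x - 60 in Q[x]/(f).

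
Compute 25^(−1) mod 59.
25^(−1) ≡ 26 (mod 59)

Apply the extended Euclidean algorithm to (59, 25), tracking rows (r, s, t) with s·59 + t·25 = r. Each division r_prev = q·r_cur + r_new produces the new row as (previous row) − q·(current row):
  row A: (59, 1, 0)   [1·59 + 0·25 = 59]
  row B: (25, 0, 1)   [0·59 + 1·25 = 25]
  59 = 2·25 + 9   → row C = row A − 2·row B = (9, 1, −2)   [check: 1·59 − 2·25 = 9]
  25 = 2·9 + 7   → row D = row B − 2·row C = (7, −2, 5)   [check: −2·59 + 5·25 = 7]
  9 = 1·7 + 2   → row E = row C − 1·row D = (2, 3, −7)   [check: 3·59 − 7·25 = 2]
  7 = 3·2 + 1   → row F = row D − 3·row E = (1, −11, 26)   [check: −11·59 + 26·25 = 1]
  2 = 2·1 + 0   → remainder 0, stop. gcd = 1 (last nonzero row F).
The gcd is 1, so 25 is invertible mod 59. The last nonzero row gives −11·59 + 26·25 = 1, so t = 26. So 25^(−1) ≡ 26 (mod 59). Verify: 25 · 26 = 650 ≡ 1 (mod 59). ✓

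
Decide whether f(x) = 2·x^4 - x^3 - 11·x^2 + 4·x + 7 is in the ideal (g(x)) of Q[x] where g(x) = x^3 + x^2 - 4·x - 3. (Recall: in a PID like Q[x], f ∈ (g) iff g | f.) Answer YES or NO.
In Q[x] the ideal (g) consists of all multiples of g, so f ∈ (g) iff g | f, i.e. iff the remainder of f on division by g is 0. Divide f by g (g is monic, so eliminate the leading term of the running remainder at each step):
  leading term 2·x^4: subtract (2·x)·g(x) = 2·x^4 + 2·x^3 - 8·x^2 - 6·x, leaving -3·x^3 - 3·x^2 + 10·x + 7
  leading term -3·x^3: subtract (-3)·g(x) = -3·x^3 - 3·x^2 + 12·x + 9, leaving -2·x - 2
The remainder r(x) = -2·x - 2 ≠ 0 (and deg r < deg g), so g ∤ f, i.e. f ∉ (g).

Final answer: NO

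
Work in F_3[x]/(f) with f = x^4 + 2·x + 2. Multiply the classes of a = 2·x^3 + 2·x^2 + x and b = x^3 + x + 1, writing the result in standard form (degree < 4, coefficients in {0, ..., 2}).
a · b ≡ x^2 (mod f(x))

Multiply as integer polynomials: a · b = 2·x^6 + 2·x^5 + 3·x^4 + 4·x^3 + 3·x^2 + x. Reducing coefficients mod 3: a · b ≡ 2·x^6 + 2·x^5 + x^3 + x. Now divide by f(x) = x^4 + 2·x + 2 in F_3[x], eliminating the leading term at each step:
  leading term 2·x^6: subtract (2·x^2)·f(x) = 2·x^6 + x^3 + x^2, leaving 2·x^5 + 2·x^2 + x (coefficients mod 3)
  leading term 2·x^5: subtract (2·x)·f(x) = 2·x^5 + x^2 + x, leaving x^2 (coefficients mod 3)
The degree is now < 4, so this is the remainder. Hence a · b ≡ x^2 in F_3[x]/(f).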